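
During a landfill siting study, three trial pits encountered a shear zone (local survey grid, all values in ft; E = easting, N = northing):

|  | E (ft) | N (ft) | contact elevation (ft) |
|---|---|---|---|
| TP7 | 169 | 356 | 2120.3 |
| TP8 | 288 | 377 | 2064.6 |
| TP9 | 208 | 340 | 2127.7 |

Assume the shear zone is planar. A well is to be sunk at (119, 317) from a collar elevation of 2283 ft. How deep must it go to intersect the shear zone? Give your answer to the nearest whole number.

Let the plane be z = a·E + b·N + c.
TP8−TP7: 119a + 21b = −55.7;  TP9−TP7: 39a − 16b = 7.4.
Solving gives a = −0.27022, b = −1.12115.
Then c = 2120.3 − a·169 − b·356 = 2565.10.
At (119, 317): z_contact = −32.2 − 355.4 + 2565.10 = 2177.5 ft.
Depth below ground = 2283 − 2177.5 = 105 ft.

105 ft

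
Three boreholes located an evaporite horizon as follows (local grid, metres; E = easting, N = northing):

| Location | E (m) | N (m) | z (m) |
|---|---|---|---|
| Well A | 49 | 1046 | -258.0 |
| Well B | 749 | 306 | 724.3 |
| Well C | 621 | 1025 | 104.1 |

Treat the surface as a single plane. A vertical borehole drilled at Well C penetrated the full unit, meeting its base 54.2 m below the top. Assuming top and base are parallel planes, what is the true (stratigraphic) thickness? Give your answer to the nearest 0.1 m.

39.0 m

Two edge vectors: Well A→Well B = (700, -740, 982.3), Well A→Well C = (572, -21, 362.1).
Normal n = (Well A→Well B) × (Well A→Well C) = (-247325.7, 308405.6, 408580).
So ∂z/∂E = −n_x/n_z = 0.60533 and ∂z/∂N = −n_y/n_z = −0.75482.
|∇z| = √(a²+b²) = 0.96757, so dip δ = arctan(0.96757) = 44.06°.
True thickness = vertical thickness × cos δ = 54.2 × cos 44.06° = 39.0 m.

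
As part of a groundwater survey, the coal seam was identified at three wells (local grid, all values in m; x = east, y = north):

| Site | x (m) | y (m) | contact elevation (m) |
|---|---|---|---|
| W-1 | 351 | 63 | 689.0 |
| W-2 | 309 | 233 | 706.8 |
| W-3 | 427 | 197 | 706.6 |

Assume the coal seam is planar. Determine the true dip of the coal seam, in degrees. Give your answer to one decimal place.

Let the plane be z = a·x + b·y + c.
W-2−W-1: −42a + 170b = 17.8;  W-3−W-1: 76a + 134b = 17.6.
Solving gives a = 0.03272, b = 0.11279.
Gradient magnitude |∇z| = √(a² + b²) = √(0.00107 + 0.01272) = 0.11744.
True dip = arctan(0.11744) = 6.7°, dipping toward SSW (azimuth ≈ 196°).

6.7°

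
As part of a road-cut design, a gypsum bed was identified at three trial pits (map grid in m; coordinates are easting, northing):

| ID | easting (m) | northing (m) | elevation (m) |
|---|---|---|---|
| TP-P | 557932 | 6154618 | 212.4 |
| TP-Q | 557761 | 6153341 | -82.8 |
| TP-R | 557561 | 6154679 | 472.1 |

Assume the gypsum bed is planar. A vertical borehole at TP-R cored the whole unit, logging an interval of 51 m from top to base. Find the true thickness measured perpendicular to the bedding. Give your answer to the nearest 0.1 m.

41.4 m

Two edge vectors: TP-P→TP-Q = (-171, -1277, -295.2), TP-P→TP-R = (-371, 61, 259.7).
Normal n = (TP-P→TP-Q) × (TP-P→TP-R) = (-313629.7, 153927.9, -484198).
So ∂z/∂easting = −n_x/n_z = −0.64773 and ∂z/∂northing = −n_y/n_z = 0.31790.
|∇z| = √(a²+b²) = 0.72154, so dip δ = arctan(0.72154) = 35.81°.
True thickness = vertical thickness × cos δ = 51 × cos 35.81° = 41.4 m.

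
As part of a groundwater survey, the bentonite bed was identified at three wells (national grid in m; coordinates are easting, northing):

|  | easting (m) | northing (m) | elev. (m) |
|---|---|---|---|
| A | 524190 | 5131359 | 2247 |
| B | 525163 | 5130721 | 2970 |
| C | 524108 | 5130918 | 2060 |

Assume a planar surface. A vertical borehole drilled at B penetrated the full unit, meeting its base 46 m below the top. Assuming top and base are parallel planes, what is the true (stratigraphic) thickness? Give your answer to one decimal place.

33.4 m

Let the plane be z = a·easting + b·northing + c.
B−A: 973a − 638b = 723;  C−A: −82a − 441b = −187.
Solving gives a = 0.91014, b = 0.25480.
|∇z| = √(a²+b²) = 0.94513, so dip δ = arctan(0.94513) = 43.38°.
True thickness = vertical thickness × cos δ = 46 × cos 43.38° = 33.4 m.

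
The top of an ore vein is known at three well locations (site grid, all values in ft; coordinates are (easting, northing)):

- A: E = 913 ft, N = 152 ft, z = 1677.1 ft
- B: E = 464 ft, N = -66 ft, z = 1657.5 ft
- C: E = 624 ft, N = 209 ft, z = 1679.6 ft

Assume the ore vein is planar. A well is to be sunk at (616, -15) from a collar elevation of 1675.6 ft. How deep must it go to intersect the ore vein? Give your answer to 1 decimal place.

13.2 ft

Let the plane be z = a·E + b·N + c.
B−A: −449a − 218b = −19.6;  C−A: −289a + 57b = 2.5.
Solving gives a = 0.00646, b = 0.07661.
Then c = 1677.1 − a·913 − b·152 = 1659.56.
At (616, -15): z_contact = 3.98 − 1.15 + 1659.56 = 1662.39 ft.
Depth below ground = 1675.6 − 1662.39 = 13.2 ft.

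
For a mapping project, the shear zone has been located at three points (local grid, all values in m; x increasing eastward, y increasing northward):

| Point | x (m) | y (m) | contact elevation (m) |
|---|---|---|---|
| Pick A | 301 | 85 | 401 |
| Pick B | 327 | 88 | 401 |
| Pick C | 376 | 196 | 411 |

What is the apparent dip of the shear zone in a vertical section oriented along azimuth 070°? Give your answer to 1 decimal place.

Two edge vectors: Pick A→Pick B = (26, 3, 0), Pick A→Pick C = (75, 111, 10).
Normal n = (Pick A→Pick B) × (Pick A→Pick C) = (30, -260, 2661).
So ∂z/∂x = −n_x/n_z = −0.01127 and ∂z/∂y = −n_y/n_z = 0.09771.
Unit vector along 070° is (sin 70°, cos 70°) = (0.9397, 0.3420).
Slope in that direction = a·(0.9397) + b·(0.3420) = 0.02282.
Apparent dip = arctan|0.02282| = 1.3° (true dip is 5.6°, so apparent ≤ true as expected).

1.3°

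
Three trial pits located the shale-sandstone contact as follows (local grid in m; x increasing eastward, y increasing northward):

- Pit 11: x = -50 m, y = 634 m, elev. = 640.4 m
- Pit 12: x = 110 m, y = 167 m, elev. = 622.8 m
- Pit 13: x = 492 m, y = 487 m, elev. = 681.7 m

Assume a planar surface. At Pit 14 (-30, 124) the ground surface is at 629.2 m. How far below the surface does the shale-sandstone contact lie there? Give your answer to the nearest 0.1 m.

22.8 m

Two edge vectors: Pit 11→Pit 12 = (160, -467, -17.6), Pit 11→Pit 13 = (542, -147, 41.3).
Normal n = (Pit 11→Pit 12) × (Pit 11→Pit 13) = (-21874.3, -16147.2, 229594).
So ∂z/∂x = −n_x/n_z = 0.09527 and ∂z/∂y = −n_y/n_z = 0.07033.
Intercept c from Pit 11: 640.4 + 4.76 − 44.59 = 600.57.
At (-30, 124): z_contact = −2.86 + 8.72 + 600.57 = 606.44 m.
Depth below ground = 629.2 − 606.44 = 22.8 m.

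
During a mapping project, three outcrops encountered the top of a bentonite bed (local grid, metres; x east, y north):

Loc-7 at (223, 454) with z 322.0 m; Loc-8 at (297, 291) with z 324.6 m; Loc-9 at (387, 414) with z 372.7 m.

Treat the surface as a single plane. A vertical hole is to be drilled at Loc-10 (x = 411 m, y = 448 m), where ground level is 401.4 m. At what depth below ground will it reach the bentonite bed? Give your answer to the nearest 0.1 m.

Two edge vectors: Loc-7→Loc-8 = (74, -163, 2.6), Loc-7→Loc-9 = (164, -40, 50.7).
Normal n = (Loc-7→Loc-8) × (Loc-7→Loc-9) = (-8160.1, -3325.4, 23772).
So ∂z/∂x = −n_x/n_z = 0.34327 and ∂z/∂y = −n_y/n_z = 0.13989.
Intercept c from Loc-7: 322 − 76.55 − 63.51 = 181.94.
At (411, 448): z_contact = 141.08 + 62.67 + 181.94 = 385.69 m.
Depth below ground = 401.4 − 385.69 = 15.7 m.

15.7 m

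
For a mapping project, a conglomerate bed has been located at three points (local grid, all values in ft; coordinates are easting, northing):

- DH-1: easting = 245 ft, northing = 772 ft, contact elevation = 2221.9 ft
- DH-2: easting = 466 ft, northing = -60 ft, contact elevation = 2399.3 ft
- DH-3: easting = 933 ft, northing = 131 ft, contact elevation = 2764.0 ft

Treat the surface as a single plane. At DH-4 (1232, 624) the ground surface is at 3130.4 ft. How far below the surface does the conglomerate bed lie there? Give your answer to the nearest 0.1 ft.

Two edge vectors: DH-1→DH-2 = (221, -832, 177.4), DH-1→DH-3 = (688, -641, 542.1).
Normal n = (DH-1→DH-2) × (DH-1→DH-3) = (-337313.8, 2247.1, 430755).
So ∂z/∂easting = −n_x/n_z = 0.783076 and ∂z/∂northing = −n_y/n_z = −0.005217.
Intercept c from DH-1: 2221.9 − 191.85 + 4.03 = 2034.07.
At (1232, 624): z_contact = 964.75 − 3.26 + 2034.07 = 2995.57 ft.
Depth below ground = 3130.4 − 2995.57 = 134.8 ft.

134.8 ft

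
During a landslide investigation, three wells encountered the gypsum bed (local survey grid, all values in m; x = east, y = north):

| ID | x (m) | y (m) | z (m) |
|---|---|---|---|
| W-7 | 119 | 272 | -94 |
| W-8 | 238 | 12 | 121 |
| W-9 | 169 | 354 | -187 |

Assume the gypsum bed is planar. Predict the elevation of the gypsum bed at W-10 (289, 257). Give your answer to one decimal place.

Let the plane be z = a·x + b·y + c.
W-8−W-7: 119a − 260b = 215;  W-9−W-7: 50a + 82b = −93.
Solving gives a = −0.28781, b = −0.95865.
Then c = -94 − a·119 − b·272 = 201.00.
At (289, 257): z = −83.2 − 246.4 + 201.00 = -128.5 m.

-128.5 m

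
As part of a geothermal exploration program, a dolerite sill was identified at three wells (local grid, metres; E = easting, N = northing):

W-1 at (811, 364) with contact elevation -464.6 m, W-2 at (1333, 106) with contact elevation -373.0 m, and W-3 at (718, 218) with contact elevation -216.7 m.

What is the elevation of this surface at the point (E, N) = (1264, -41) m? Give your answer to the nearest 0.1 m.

Let the plane be z = a·E + b·N + c.
W-2−W-1: 522a − 258b = 91.6;  W-3−W-1: −93a − 146b = 247.9.
Solving gives a = −0.504806, b = −1.376391.
Then c = -464.6 − a·811 − b·364 = 445.80.
At (1264, -41): z = −638.1 + 56.4 + 445.80 = -135.8 m.

-135.8 m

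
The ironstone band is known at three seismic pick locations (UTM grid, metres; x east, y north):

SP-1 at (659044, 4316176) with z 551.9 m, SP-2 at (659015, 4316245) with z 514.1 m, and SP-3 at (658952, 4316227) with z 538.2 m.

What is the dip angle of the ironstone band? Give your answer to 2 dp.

33.59°

Two edge vectors: SP-1→SP-2 = (-29, 69, -37.8), SP-1→SP-3 = (-92, 51, -13.7).
Normal n = (SP-1→SP-2) × (SP-1→SP-3) = (982.5, 3080.3, 4869).
So ∂z/∂x = −n_x/n_z = −0.20179 and ∂z/∂y = −n_y/n_z = −0.63264.
Gradient magnitude |∇z| = √(a² + b²) = √(0.04072 + 0.40023) = 0.66404.
True dip = arctan(0.66404) = 33.59°, dipping toward NNE (azimuth ≈ 018°).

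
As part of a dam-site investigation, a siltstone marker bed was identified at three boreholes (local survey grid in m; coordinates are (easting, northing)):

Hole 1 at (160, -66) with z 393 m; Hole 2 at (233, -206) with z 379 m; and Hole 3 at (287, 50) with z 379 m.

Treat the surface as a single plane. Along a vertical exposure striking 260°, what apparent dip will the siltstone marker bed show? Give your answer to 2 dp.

7.38°

Let the plane be z = a·E + b·N + c.
Hole 2−Hole 1: 73a − 140b = −14;  Hole 3−Hole 1: 127a + 116b = −14.
Solving gives a = −0.13654, b = 0.02880.
Unit vector along 260° is (sin 260°, cos 260°) = (-0.9848, -0.1736).
Slope in that direction = a·(-0.9848) + b·(-0.1736) = 0.12947.
Apparent dip = arctan|0.12947| = 7.38° (true dip is 7.9°, so apparent ≤ true as expected).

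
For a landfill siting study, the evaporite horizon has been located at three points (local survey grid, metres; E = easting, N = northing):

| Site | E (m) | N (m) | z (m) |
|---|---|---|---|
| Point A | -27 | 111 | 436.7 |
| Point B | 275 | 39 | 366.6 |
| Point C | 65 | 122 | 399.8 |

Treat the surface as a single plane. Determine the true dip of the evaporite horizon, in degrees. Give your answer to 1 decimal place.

Two edge vectors: Point A→Point B = (302, -72, -70.1), Point A→Point C = (92, 11, -36.9).
Normal n = (Point A→Point B) × (Point A→Point C) = (3427.9, 4694.6, 9946).
So ∂z/∂E = −n_x/n_z = −0.34465 and ∂z/∂N = −n_y/n_z = −0.47201.
Gradient magnitude |∇z| = √(a² + b²) = √(0.11878 + 0.22279) = 0.58445.
True dip = arctan(0.58445) = 30.3°, dipping toward NE (azimuth ≈ 036°).

30.3°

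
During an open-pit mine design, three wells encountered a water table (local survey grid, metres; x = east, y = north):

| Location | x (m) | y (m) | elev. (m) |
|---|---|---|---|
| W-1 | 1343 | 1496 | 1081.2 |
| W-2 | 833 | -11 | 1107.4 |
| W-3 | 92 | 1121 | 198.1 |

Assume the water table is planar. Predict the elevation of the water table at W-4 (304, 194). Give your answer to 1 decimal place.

Let the plane be z = a·x + b·y + c.
W-2−W-1: −510a − 1507b = 26.2;  W-3−W-1: −1251a − 375b = −883.1.
Solving gives a = 0.791412, b = −0.285216.
Then c = 1081.2 − a·1343 − b·1496 = 445.02.
At (304, 194): z = 240.6 − 55.3 + 445.02 = 630.3 m.

630.3 m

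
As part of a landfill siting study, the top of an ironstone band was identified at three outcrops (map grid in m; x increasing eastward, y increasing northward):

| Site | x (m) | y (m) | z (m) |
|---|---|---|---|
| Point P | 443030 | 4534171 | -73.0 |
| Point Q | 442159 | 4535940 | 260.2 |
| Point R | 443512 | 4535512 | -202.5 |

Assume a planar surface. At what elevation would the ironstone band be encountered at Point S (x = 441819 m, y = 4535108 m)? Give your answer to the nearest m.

354 m

Two edge vectors: Point P→Point Q = (-871, 1769, 333.2), Point P→Point R = (482, 1341, -129.5).
Normal n = (Point P→Point Q) × (Point P→Point R) = (-675906.7, 47807.9, -2020669).
So ∂z/∂x = −n_x/n_z = −0.33449650 and ∂z/∂y = −n_y/n_z = 0.02365944.
Intercept c from Point P: -73 + 148191.98 − 107275.95 = 40843.03.
At (441819, 4535108): z = −147786.9 + 107298.1 + 40843.03 = 354.2 m.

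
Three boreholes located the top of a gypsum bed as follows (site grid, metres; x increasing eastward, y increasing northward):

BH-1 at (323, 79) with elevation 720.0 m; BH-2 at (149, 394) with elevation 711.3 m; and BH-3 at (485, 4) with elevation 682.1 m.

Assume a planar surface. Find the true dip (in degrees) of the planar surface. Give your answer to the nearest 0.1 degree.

21.4°

Let the plane be z = a·x + b·y + c.
BH-2−BH-1: −174a + 315b = −8.7;  BH-3−BH-1: 162a − 75b = −37.9.
Solving gives a = −0.33152, b = −0.21074.
Gradient magnitude |∇z| = √(a² + b²) = √(0.10990 + 0.04441) = 0.39283.
True dip = arctan(0.39283) = 21.4°, dipping toward ENE (azimuth ≈ 058°).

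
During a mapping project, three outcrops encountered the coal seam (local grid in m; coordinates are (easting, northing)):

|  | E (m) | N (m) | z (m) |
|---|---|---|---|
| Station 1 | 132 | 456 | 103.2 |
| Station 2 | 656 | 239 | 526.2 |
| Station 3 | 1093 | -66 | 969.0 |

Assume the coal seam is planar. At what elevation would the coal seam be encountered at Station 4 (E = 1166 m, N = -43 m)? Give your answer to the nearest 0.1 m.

Two edge vectors: Station 1→Station 2 = (524, -217, 423), Station 1→Station 3 = (961, -522, 865.8).
Normal n = (Station 1→Station 2) × (Station 1→Station 3) = (32927.4, -47176.2, -64991).
So ∂z/∂E = −n_x/n_z = 0.506646 and ∂z/∂N = −n_y/n_z = −0.725888.
Intercept c from Station 1: 103.2 − 66.88 + 331.01 = 367.33.
At (1166, -43): z = 590.7 + 31.2 + 367.33 = 989.3 m.

989.3 m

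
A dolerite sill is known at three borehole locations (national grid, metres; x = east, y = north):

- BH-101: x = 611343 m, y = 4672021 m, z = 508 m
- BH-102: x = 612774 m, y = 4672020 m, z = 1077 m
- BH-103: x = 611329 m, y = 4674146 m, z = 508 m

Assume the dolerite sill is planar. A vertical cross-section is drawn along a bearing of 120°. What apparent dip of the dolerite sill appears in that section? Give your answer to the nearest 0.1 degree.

Let the plane be z = a·x + b·y + c.
BH-102−BH-101: 1431a − 1b = 569;  BH-103−BH-101: −14a + 2125b = 0.
Solving gives a = 0.39763, b = 0.00262.
Unit vector along 120° is (sin 120°, cos 120°) = (0.8660, -0.5000).
Slope in that direction = a·(0.8660) + b·(-0.5000) = 0.34304.
Apparent dip = arctan|0.34304| = 18.9° (true dip is 21.7°, so apparent ≤ true as expected).

18.9°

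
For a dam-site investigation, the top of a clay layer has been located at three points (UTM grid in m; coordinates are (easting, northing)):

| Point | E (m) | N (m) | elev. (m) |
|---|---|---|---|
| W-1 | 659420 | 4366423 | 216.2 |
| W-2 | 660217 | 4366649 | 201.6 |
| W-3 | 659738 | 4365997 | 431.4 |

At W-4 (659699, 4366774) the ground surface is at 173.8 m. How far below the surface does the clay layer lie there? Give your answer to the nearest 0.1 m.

Let the plane be z = a·E + b·N + c.
W-2−W-1: 797a + 226b = −14.6;  W-3−W-1: 318a − 426b = 215.2.
Solving gives a = 0.103103138, b = −0.428200005.
Then c = 216.2 − a·659420 − b·4366423 = 1801930.28.
At (659699, 4366774): z_contact = 68017.04 − 1869852.65 + 1801930.28 = 94.67 m.
Depth below ground = 173.8 − 94.67 = 79.1 m.

79.1 m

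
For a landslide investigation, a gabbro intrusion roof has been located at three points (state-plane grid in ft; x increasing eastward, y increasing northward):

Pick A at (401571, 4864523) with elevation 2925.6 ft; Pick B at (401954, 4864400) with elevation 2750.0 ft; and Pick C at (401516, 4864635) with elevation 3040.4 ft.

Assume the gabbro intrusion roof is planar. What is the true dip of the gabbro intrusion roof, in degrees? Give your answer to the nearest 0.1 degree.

Two edge vectors: Pick A→Pick B = (383, -123, -175.6), Pick A→Pick C = (-55, 112, 114.8).
Normal n = (Pick A→Pick B) × (Pick A→Pick C) = (5546.8, -34310.4, 36131).
So ∂z/∂x = −n_x/n_z = −0.15352 and ∂z/∂y = −n_y/n_z = 0.94961.
Gradient magnitude |∇z| = √(a² + b²) = √(0.02357 + 0.90176) = 0.96194.
True dip = arctan(0.96194) = 43.9°, dipping toward S (azimuth ≈ 171°).

43.9°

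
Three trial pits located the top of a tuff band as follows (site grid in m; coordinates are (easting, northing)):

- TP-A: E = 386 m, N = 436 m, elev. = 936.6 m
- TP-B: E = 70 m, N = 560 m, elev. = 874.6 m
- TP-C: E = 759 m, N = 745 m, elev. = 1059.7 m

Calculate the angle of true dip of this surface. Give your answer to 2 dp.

14.74°

Let the plane be z = a·E + b·N + c.
TP-B−TP-A: −316a + 124b = −62;  TP-C−TP-A: 373a + 309b = 123.1.
Solving gives a = 0.23922, b = 0.10962.
Gradient magnitude |∇z| = √(a² + b²) = √(0.05722 + 0.01202) = 0.26314.
True dip = arctan(0.26314) = 14.74°, dipping toward WSW (azimuth ≈ 245°).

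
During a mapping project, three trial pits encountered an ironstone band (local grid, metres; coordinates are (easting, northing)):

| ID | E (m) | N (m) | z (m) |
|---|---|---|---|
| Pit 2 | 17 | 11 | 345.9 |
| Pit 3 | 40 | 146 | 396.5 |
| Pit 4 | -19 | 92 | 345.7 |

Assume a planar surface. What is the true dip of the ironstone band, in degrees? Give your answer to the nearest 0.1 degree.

33.8°

Two edge vectors: Pit 2→Pit 3 = (23, 135, 50.6), Pit 2→Pit 4 = (-36, 81, -0.2).
Normal n = (Pit 2→Pit 3) × (Pit 2→Pit 4) = (-4125.6, -1817, 6723).
So ∂z/∂E = −n_x/n_z = 0.61365 and ∂z/∂N = −n_y/n_z = 0.27027.
Gradient magnitude |∇z| = √(a² + b²) = √(0.37657 + 0.07304) = 0.67053.
True dip = arctan(0.67053) = 33.8°, dipping toward WSW (azimuth ≈ 246°).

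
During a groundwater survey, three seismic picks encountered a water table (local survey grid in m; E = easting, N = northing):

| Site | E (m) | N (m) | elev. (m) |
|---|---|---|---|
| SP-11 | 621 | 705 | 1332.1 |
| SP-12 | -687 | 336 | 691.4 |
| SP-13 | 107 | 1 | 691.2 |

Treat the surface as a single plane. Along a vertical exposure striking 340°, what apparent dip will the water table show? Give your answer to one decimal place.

29.0°

Two edge vectors: SP-11→SP-12 = (-1308, -369, -640.7), SP-11→SP-13 = (-514, -704, -640.9).
Normal n = (SP-11→SP-12) × (SP-11→SP-13) = (-214560.7, -508977.4, 731166).
So ∂z/∂E = −n_x/n_z = 0.29345 and ∂z/∂N = −n_y/n_z = 0.69612.
Unit vector along 340° is (sin 340°, cos 340°) = (-0.3420, 0.9397).
Slope in that direction = a·(-0.3420) + b·(0.9397) = 0.55377.
Apparent dip = arctan|0.55377| = 29.0° (true dip is 37.1°, so apparent ≤ true as expected).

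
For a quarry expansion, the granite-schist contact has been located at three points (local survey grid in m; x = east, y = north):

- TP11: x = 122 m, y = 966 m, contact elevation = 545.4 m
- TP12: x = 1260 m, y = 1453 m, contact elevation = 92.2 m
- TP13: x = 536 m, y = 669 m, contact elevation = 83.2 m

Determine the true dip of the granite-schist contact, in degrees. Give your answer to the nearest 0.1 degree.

42.5°

Two edge vectors: TP11→TP12 = (1138, 487, -453.2), TP11→TP13 = (414, -297, -462.2).
Normal n = (TP11→TP12) × (TP11→TP13) = (-359691.8, 338358.8, -539604).
So ∂z/∂x = −n_x/n_z = −0.66658 and ∂z/∂y = −n_y/n_z = 0.62705.
Gradient magnitude |∇z| = √(a² + b²) = √(0.44434 + 0.39319) = 0.91517.
True dip = arctan(0.91517) = 42.5°, dipping toward SE (azimuth ≈ 133°).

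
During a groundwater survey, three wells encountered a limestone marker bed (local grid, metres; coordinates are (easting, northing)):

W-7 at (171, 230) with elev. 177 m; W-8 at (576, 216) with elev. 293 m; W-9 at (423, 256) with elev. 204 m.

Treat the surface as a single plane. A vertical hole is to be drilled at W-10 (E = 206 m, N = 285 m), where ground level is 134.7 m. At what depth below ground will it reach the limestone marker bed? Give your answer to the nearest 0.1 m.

20.8 m

Let the plane be z = a·E + b·N + c.
W-8−W-7: 405a − 14b = 116;  W-9−W-7: 252a + 26b = 27.
Solving gives a = 0.24143, b = −1.30154.
Then c = 177 − a·171 − b·230 = 435.07.
At (206, 285): z_contact = 49.73 − 370.94 + 435.07 = 113.87 m.
Depth below ground = 134.7 − 113.87 = 20.8 m.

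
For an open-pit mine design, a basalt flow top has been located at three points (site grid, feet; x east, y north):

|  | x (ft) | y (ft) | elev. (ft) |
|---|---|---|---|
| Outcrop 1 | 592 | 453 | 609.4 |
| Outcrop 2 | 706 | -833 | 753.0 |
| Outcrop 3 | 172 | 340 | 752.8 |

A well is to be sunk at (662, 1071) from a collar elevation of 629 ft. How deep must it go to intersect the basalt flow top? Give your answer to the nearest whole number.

Let the plane be z = a·x + b·y + c.
Outcrop 2−Outcrop 1: 114a − 1286b = 143.6;  Outcrop 3−Outcrop 1: −420a − 113b = 143.4.
Solving gives a = −0.30413, b = −0.13862.
Then c = 609.4 − a·592 − b·453 = 852.24.
At (662, 1071): z_contact = −201.3 − 148.5 + 852.24 = 502.4 ft.
Depth below ground = 629 − 502.4 = 127 ft.

127 ft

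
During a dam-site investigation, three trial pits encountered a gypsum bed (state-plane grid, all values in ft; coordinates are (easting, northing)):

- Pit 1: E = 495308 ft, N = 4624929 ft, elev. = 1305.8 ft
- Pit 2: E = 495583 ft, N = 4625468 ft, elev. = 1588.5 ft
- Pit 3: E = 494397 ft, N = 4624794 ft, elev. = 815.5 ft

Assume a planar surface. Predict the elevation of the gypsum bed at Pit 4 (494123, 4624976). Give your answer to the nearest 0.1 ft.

Two edge vectors: Pit 1→Pit 2 = (275, 539, 282.7), Pit 1→Pit 3 = (-911, -135, -490.3).
Normal n = (Pit 1→Pit 2) × (Pit 1→Pit 3) = (-226107.2, -122707.2, 453904).
So ∂z/∂E = −n_x/n_z = 0.498138813 and ∂z/∂N = −n_y/n_z = 0.270337340.
Intercept c from Pit 1: 1305.8 − 246732.14 − 1250291.00 = −1495717.34.
At (494123, 4624976): z = 246141.8 + 1250303.7 − 1495717.34 = 728.2 ft.

728.2 ft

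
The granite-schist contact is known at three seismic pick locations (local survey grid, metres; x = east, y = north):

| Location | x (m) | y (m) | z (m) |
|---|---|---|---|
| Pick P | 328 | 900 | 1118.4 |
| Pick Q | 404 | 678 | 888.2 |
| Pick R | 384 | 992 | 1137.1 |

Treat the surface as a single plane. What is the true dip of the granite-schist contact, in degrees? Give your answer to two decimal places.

Let the plane be z = a·x + b·y + c.
Pick Q−Pick P: 76a − 222b = −230.2;  Pick R−Pick P: 56a + 92b = 18.7.
Solving gives a = −0.87660, b = 0.73684.
Gradient magnitude |∇z| = √(a² + b²) = √(0.76842 + 0.54293) = 1.14514.
True dip = arctan(1.14514) = 48.87°, dipping toward SE (azimuth ≈ 130°).

48.87°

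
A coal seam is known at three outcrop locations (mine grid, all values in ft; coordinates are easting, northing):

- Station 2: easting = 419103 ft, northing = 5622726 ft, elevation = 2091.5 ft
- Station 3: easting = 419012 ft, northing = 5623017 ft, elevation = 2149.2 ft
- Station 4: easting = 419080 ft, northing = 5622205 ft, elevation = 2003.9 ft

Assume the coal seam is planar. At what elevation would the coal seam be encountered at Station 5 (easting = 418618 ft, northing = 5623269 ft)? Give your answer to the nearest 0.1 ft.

Two edge vectors: Station 2→Station 3 = (-91, 291, 57.7), Station 2→Station 4 = (-23, -521, -87.6).
Normal n = (Station 2→Station 3) × (Station 2→Station 4) = (4570.1, -9298.7, 54104).
So ∂z/∂easting = −n_x/n_z = −0.084468801 and ∂z/∂northing = −n_y/n_z = 0.171867145.
Intercept c from Station 2: 2091.5 + 35401.13 − 966361.86 = −928869.24.
At (418618, 5623269): z = −35360.2 + 966455.2 − 928869.24 = 2225.8 ft.

2225.8 ft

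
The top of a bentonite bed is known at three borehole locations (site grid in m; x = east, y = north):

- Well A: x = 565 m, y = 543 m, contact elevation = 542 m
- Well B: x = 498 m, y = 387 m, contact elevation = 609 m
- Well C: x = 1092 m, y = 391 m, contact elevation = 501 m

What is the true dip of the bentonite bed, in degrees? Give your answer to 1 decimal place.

21.6°

Let the plane be z = a·x + b·y + c.
Well B−Well A: −67a − 156b = 67;  Well C−Well A: 527a − 152b = −41.
Solving gives a = −0.17944, b = −0.35242.
Gradient magnitude |∇z| = √(a² + b²) = √(0.03220 + 0.12420) = 0.39547.
True dip = arctan(0.39547) = 21.6°, dipping toward NNE (azimuth ≈ 027°).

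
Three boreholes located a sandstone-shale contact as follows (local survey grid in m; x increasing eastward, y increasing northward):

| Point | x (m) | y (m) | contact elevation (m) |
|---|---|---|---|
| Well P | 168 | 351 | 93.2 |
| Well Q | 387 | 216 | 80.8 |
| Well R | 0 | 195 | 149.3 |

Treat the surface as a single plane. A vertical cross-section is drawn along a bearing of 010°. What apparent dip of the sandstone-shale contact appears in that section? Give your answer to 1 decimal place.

11.6°

Let the plane be z = a·x + b·y + c.
Well Q−Well P: 219a − 135b = −12.4;  Well R−Well P: −168a − 156b = 56.1.
Solving gives a = −0.16726, b = −0.17949.
Unit vector along 010° is (sin 10°, cos 10°) = (0.1736, 0.9848).
Slope in that direction = a·(0.1736) + b·(0.9848) = −0.20580.
Apparent dip = arctan|0.20580| = 11.6° (true dip is 13.8°, so apparent ≤ true as expected).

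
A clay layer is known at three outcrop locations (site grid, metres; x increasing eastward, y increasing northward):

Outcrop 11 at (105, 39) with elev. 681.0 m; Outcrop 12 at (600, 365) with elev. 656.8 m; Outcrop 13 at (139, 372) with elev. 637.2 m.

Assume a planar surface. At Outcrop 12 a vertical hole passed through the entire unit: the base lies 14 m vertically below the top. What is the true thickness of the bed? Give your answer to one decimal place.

13.9 m

Let the plane be z = a·x + b·y + c.
Outcrop 12−Outcrop 11: 495a + 326b = −24.2;  Outcrop 13−Outcrop 11: 34a + 333b = −43.8.
Solving gives a = 0.04046, b = −0.13566.
|∇z| = √(a²+b²) = 0.14157, so dip δ = arctan(0.14157) = 8.06°.
True thickness = vertical thickness × cos δ = 14 × cos 8.06° = 13.9 m.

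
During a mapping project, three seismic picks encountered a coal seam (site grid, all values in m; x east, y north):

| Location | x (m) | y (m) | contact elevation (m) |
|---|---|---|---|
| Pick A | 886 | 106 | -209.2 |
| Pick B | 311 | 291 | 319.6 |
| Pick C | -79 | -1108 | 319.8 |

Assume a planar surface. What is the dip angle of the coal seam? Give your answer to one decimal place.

41.2°

Let the plane be z = a·x + b·y + c.
Pick B−Pick A: −575a + 185b = 528.8;  Pick C−Pick A: −965a − 1214b = 529.
Solving gives a = −0.84400, b = 0.23514.
Gradient magnitude |∇z| = √(a² + b²) = √(0.71233 + 0.05529) = 0.87614.
True dip = arctan(0.87614) = 41.2°, dipping toward ESE (azimuth ≈ 106°).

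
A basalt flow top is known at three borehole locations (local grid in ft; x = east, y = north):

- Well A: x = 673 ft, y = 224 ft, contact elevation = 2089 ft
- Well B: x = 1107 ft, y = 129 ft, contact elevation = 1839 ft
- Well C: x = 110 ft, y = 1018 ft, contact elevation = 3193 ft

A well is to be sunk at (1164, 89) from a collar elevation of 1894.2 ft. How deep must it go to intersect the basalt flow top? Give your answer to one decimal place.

120.0 ft

Two edge vectors: Well A→Well B = (434, -95, -250), Well A→Well C = (-563, 794, 1104).
Normal n = (Well A→Well B) × (Well A→Well C) = (93620, -338386, 291111).
So ∂z/∂x = −n_x/n_z = −0.321596 and ∂z/∂y = −n_y/n_z = 1.162395.
Intercept c from Well A: 2089 + 216.43 − 260.38 = 2045.06.
At (1164, 89): z_contact = −374.34 + 103.45 + 2045.06 = 1774.17 ft.
Depth below ground = 1894.2 − 1774.17 = 120.0 ft.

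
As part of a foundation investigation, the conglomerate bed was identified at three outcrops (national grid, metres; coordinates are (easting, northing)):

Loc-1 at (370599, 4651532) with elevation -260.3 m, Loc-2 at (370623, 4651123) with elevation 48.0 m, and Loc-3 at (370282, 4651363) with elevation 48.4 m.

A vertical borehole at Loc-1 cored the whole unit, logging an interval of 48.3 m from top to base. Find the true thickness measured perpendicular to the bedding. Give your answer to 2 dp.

34.80 m

Let the plane be z = a·E + b·N + c.
Loc-2−Loc-1: 24a − 409b = 308.3;  Loc-3−Loc-1: −317a − 169b = 308.7.
Solving gives a = −0.55460, b = −0.78633.
|∇z| = √(a²+b²) = 0.96224, so dip δ = arctan(0.96224) = 43.90°.
True thickness = vertical thickness × cos δ = 48.3 × cos 43.90° = 34.80 m.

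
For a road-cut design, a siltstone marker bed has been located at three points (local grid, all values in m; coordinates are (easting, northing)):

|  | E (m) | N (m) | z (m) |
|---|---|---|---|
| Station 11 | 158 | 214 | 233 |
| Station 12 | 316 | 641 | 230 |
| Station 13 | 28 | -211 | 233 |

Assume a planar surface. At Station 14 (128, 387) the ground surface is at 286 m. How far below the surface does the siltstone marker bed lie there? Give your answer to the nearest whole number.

Two edge vectors: Station 11→Station 12 = (158, 427, -3), Station 11→Station 13 = (-130, -425, 0).
Normal n = (Station 11→Station 12) × (Station 11→Station 13) = (-1275, 390, -11640).
So ∂z/∂E = −n_x/n_z = −0.10954 and ∂z/∂N = −n_y/n_z = 0.03351.
Intercept c from Station 11: 233 + 17.31 − 7.17 = 243.14.
At (128, 387): z_contact = −14.0 + 13.0 + 243.14 = 242.1 m.
Depth below ground = 286 − 242.1 = 44 m.

44 m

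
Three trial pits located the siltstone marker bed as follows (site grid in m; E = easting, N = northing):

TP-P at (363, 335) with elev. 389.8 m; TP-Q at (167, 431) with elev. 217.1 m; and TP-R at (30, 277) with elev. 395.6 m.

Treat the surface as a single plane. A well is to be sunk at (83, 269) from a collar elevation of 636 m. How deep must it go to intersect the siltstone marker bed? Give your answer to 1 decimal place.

Let the plane be z = a·E + b·N + c.
TP-Q−TP-P: −196a + 96b = −172.7;  TP-R−TP-P: −333a − 58b = 5.8.
Solving gives a = 0.21829, b = −1.35328.
Then c = 389.8 − a·363 − b·335 = 763.91.
At (83, 269): z_contact = 18.12 − 364.03 + 763.91 = 418.00 m.
Depth below ground = 636 − 418.00 = 218.0 m.

218.0 m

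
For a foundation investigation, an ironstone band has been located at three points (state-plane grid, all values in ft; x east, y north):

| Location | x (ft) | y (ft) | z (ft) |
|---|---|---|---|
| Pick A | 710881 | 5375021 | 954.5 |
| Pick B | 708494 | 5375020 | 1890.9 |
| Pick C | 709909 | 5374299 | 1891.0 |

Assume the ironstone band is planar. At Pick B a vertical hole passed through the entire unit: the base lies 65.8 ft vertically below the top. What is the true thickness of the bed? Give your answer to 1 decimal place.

49.8 ft

Two edge vectors: Pick A→Pick B = (-2387, -1, 936.4), Pick A→Pick C = (-972, -722, 936.5).
Normal n = (Pick A→Pick B) × (Pick A→Pick C) = (675144.3, 1325244.7, 1722442).
So ∂z/∂x = −n_x/n_z = −0.39197 and ∂z/∂y = −n_y/n_z = −0.76940.
|∇z| = √(a²+b²) = 0.86349, so dip δ = arctan(0.86349) = 40.81°.
True thickness = vertical thickness × cos δ = 65.8 × cos 40.81° = 49.8 ft.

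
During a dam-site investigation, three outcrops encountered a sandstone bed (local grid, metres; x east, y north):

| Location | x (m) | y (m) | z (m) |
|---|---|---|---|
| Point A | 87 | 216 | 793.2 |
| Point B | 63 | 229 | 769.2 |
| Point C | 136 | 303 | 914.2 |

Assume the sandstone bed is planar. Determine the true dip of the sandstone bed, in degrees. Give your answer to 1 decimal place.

Let the plane be z = a·x + b·y + c.
Point B−Point A: −24a + 13b = −24;  Point C−Point A: 49a + 87b = 121.
Solving gives a = 1.34349, b = 0.63413.
Gradient magnitude |∇z| = √(a² + b²) = √(1.80496 + 0.40212) = 1.48562.
True dip = arctan(1.48562) = 56.1°, dipping toward WSW (azimuth ≈ 245°).

56.1°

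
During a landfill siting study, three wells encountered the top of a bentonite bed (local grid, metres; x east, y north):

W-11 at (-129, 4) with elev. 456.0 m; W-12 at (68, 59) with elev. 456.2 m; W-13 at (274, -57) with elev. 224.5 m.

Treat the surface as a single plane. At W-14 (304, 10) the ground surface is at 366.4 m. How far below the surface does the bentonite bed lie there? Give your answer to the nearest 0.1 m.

Let the plane be z = a·x + b·y + c.
W-12−W-11: 197a + 55b = 0.2;  W-13−W-11: 403a − 61b = −231.5.
Solving gives a = −0.37213, b = 1.33655.
Then c = 456 − a·-129 − b·4 = 402.65.
At (304, 10): z_contact = −113.13 + 13.37 + 402.65 = 302.89 m.
Depth below ground = 366.4 − 302.89 = 63.5 m.

63.5 m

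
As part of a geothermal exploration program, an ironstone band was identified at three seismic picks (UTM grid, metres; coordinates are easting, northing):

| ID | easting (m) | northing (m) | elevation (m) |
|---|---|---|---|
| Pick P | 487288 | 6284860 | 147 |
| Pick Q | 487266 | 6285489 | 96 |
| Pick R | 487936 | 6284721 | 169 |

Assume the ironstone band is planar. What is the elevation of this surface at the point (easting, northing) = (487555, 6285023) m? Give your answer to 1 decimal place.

138.3 m

Let the plane be z = a·easting + b·northing + c.
Pick Q−Pick P: −22a + 629b = −51;  Pick R−Pick P: 648a − 139b = 22.
Solving gives a = 0.016683394, b = −0.080497560.
Then c = 147 − a·487288 − b·6284860 = 497933.28.
At (487555, 6285023): z = 8134.1 − 505929.0 + 497933.28 = 138.3 m.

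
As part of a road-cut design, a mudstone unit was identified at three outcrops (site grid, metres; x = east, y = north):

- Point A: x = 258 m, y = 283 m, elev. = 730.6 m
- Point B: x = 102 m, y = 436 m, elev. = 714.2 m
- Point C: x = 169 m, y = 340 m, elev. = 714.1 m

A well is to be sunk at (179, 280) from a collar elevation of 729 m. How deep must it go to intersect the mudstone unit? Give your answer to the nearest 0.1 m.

Let the plane be z = a·x + b·y + c.
Point B−Point A: −156a + 153b = −16.4;  Point C−Point A: −89a + 57b = −16.5.
Solving gives a = 0.33644, b = 0.23585.
Then c = 730.6 − a·258 − b·283 = 577.05.
At (179, 280): z_contact = 60.22 + 66.04 + 577.05 = 703.31 m.
Depth below ground = 729 − 703.31 = 25.7 m.

25.7 m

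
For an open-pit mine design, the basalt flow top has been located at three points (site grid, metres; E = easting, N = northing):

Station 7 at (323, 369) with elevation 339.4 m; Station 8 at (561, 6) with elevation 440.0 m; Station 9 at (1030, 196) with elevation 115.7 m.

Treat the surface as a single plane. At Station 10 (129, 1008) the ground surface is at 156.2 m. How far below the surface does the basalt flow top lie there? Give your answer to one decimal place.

96.8 m

Let the plane be z = a·E + b·N + c.
Station 8−Station 7: 238a − 363b = 100.6;  Station 9−Station 7: 707a − 173b = −223.7.
Solving gives a = −0.457643, b = −0.577187.
Then c = 339.4 − a·323 − b·369 = 700.20.
At (129, 1008): z_contact = −59.04 − 581.80 + 700.20 = 59.36 m.
Depth below ground = 156.2 − 59.36 = 96.8 m.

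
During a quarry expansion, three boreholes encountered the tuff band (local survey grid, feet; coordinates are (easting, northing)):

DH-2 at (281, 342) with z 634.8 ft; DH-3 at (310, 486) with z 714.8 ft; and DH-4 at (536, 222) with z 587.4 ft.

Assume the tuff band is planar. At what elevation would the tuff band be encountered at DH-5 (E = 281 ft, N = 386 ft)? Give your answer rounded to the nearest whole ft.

Let the plane be z = a·E + b·N + c.
DH-3−DH-2: 29a + 144b = 80;  DH-4−DH-2: 255a − 120b = −47.4.
Solving gives a = 0.06901, b = 0.54166.
Then c = 634.8 − a·281 − b·342 = 430.16.
At (281, 386): z = 19.4 + 209.1 + 430.16 = 658.6 ft.

659 ft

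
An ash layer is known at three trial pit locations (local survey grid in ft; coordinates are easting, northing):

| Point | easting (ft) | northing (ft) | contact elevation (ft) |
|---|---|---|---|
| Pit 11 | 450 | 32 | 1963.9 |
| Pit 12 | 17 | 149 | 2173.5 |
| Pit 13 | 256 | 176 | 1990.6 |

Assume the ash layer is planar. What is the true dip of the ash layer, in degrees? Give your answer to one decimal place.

Two edge vectors: Pit 11→Pit 12 = (-433, 117, 209.6), Pit 11→Pit 13 = (-194, 144, 26.7).
Normal n = (Pit 11→Pit 12) × (Pit 11→Pit 13) = (-27058.5, -29101.3, -39654).
So ∂z/∂easting = −n_x/n_z = −0.68236 and ∂z/∂northing = −n_y/n_z = −0.73388.
Gradient magnitude |∇z| = √(a² + b²) = √(0.46562 + 0.53858) = 1.00210.
True dip = arctan(1.00210) = 45.1°, dipping toward NE (azimuth ≈ 043°).

45.1°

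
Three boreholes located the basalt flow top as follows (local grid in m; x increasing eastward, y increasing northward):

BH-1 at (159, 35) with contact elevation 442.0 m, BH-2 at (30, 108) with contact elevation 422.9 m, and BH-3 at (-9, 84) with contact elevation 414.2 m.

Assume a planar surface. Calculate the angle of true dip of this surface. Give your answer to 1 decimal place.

Let the plane be z = a·x + b·y + c.
BH-2−BH-1: −129a + 73b = −19.1;  BH-3−BH-1: −168a + 49b = −27.8.
Solving gives a = 0.18400, b = 0.06350.
Gradient magnitude |∇z| = √(a² + b²) = √(0.03386 + 0.00403) = 0.19465.
True dip = arctan(0.19465) = 11.0°, dipping toward WSW (azimuth ≈ 251°).

11.0°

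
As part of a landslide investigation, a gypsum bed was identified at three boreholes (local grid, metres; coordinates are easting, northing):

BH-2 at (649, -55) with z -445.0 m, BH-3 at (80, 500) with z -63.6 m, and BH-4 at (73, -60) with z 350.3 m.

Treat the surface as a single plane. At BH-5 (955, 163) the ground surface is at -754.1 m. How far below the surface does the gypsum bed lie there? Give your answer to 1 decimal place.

268.9 m

Let the plane be z = a·easting + b·northing + c.
BH-3−BH-2: −569a + 555b = 381.4;  BH-4−BH-2: −576a − 5b = 795.3.
Solving gives a = −1.37446, b = −0.72193.
Then c = -445 − a·649 − b·-55 = 407.32.
At (955, 163): z_contact = −1312.61 − 117.67 + 407.32 = -1022.97 m.
Depth below ground = -754.1 − (-1022.97) = 268.9 m.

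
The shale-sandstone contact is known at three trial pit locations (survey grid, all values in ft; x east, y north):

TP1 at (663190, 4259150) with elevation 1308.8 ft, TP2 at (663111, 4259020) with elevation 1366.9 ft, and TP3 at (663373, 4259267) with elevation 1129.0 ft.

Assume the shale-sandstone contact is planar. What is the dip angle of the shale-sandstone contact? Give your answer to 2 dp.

Two edge vectors: TP1→TP2 = (-79, -130, 58.1), TP1→TP3 = (183, 117, -179.8).
Normal n = (TP1→TP2) × (TP1→TP3) = (16576.3, -3571.9, 14547).
So ∂z/∂x = −n_x/n_z = −1.13950 and ∂z/∂y = −n_y/n_z = 0.24554.
Gradient magnitude |∇z| = √(a² + b²) = √(1.29846 + 0.06029) = 1.16565.
True dip = arctan(1.16565) = 49.37°, dipping toward ESE (azimuth ≈ 102°).

49.37°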